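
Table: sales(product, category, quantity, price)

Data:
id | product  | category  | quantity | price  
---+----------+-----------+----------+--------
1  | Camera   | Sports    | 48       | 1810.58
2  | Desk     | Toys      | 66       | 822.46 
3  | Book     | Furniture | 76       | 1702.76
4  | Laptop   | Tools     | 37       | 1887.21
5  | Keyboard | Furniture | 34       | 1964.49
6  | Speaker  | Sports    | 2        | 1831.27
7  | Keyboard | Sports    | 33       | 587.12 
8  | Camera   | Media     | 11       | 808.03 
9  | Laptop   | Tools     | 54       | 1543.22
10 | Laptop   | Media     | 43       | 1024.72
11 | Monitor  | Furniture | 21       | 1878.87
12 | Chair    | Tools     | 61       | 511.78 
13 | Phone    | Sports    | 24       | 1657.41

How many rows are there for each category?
SELECT category, COUNT(*) as count
FROM sales
GROUP BY category

Result:
  Furniture: 3
  Media: 2
  Sports: 4
  Tools: 3
  Toys: 1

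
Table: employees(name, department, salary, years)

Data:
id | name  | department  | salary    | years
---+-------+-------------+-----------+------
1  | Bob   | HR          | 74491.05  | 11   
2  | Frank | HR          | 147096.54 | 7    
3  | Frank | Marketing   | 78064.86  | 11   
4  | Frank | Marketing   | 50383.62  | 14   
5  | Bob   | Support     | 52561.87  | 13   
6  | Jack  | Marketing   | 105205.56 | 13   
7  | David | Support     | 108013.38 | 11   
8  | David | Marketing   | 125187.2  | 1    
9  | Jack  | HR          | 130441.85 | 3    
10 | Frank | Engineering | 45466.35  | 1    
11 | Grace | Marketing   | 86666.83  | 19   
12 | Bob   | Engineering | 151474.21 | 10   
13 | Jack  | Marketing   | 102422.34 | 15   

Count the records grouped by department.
SELECT department, COUNT(*) as count
FROM employees
GROUP BY department

Result:
  Engineering: 2
  HR: 3
  Marketing: 6
  Support: 2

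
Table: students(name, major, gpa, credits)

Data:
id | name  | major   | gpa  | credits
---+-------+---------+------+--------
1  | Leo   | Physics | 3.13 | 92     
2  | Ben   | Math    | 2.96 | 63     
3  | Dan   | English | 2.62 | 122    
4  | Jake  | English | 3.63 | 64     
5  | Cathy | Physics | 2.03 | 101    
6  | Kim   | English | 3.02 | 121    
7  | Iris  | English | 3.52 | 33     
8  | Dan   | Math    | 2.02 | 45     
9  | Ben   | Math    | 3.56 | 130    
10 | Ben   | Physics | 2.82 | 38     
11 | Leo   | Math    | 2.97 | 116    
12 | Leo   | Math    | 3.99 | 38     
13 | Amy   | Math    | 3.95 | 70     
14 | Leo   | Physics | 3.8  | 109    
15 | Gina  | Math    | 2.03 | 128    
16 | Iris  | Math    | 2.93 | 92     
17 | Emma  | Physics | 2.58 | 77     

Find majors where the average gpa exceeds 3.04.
SELECT major, AVG(gpa)
FROM students
GROUP BY major
HAVING AVG(gpa) > 3.04

Result:
  English: avg=3.20
  Math: avg=3.05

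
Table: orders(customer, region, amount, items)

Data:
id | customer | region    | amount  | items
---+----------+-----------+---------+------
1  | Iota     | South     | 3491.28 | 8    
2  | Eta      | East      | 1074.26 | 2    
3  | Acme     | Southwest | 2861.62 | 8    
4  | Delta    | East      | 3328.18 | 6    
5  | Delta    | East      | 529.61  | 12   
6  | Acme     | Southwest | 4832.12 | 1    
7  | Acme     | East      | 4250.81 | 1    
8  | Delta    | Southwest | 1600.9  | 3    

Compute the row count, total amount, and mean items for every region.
SELECT region,
       COUNT(*) as cnt,
       SUM(amount) as total_amount,
       AVG(items) as avg_items
FROM orders
GROUP BY region

Result:
  East: 4 records, 9182.86 total amount, 5.25 avg items
  South: 1 records, 3491.28 total amount, 8.00 avg items
  Southwest: 3 records, 9294.64 total amount, 4.00 avg items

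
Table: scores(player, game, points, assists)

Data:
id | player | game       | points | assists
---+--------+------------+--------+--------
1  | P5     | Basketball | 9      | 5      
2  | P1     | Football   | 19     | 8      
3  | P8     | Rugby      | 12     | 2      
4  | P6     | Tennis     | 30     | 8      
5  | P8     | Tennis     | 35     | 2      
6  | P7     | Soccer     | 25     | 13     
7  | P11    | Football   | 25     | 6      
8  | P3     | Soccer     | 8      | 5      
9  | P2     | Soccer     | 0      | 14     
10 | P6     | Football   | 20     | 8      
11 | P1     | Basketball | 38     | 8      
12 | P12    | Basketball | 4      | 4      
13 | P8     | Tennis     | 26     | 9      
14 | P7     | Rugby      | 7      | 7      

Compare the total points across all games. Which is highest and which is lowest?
SELECT game, SUM(points)
FROM scores
GROUP BY game
ORDER BY SUM(points)

All groups:
  Rugby: 19
  Soccer: 33
  Basketball: 51
  Football: 64
  Tennis: 91

Highest: Tennis (91)
Lowest: Rugby (19)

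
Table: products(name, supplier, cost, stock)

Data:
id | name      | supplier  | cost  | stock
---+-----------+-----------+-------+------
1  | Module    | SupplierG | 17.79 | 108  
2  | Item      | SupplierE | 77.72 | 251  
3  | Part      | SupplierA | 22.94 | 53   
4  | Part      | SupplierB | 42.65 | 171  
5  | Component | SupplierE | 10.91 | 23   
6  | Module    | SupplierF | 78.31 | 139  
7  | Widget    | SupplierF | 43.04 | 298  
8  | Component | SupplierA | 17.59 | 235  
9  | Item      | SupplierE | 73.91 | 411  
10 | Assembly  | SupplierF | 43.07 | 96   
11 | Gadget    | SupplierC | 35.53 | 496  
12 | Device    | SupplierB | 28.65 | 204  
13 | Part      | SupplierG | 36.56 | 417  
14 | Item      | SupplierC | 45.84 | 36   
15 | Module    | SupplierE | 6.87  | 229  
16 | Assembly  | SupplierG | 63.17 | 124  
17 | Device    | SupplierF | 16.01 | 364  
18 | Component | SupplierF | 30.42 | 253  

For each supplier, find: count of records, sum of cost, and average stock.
SELECT supplier,
       COUNT(*) as cnt,
       SUM(cost) as total_cost,
       AVG(stock) as avg_stock
FROM products
GROUP BY supplier

Result:
  SupplierA: 2 records, 40.53 total cost, 144.00 avg stock
  SupplierB: 2 records, 71.30 total cost, 187.50 avg stock
  SupplierC: 2 records, 81.37 total cost, 266.00 avg stock
  SupplierE: 4 records, 169.41 total cost, 228.50 avg stock
  SupplierF: 5 records, 210.85 total cost, 230.00 avg stock
  SupplierG: 3 records, 117.52 total cost, 216.33 avg stock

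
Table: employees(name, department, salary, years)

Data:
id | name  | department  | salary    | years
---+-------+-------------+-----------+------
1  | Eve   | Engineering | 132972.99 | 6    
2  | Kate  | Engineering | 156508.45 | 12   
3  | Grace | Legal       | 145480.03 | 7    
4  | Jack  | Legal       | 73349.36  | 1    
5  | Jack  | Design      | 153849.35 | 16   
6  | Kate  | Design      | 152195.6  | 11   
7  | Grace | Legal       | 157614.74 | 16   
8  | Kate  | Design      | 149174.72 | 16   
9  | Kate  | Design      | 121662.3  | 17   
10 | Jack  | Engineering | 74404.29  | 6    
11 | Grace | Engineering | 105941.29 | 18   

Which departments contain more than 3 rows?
SELECT department, COUNT(*) as cnt
FROM employees
GROUP BY department
HAVING COUNT(*) > 3

Result:
  Design: 4
  Engineering: 4

Note: HAVING filters groups after aggregation, WHERE filters rows before.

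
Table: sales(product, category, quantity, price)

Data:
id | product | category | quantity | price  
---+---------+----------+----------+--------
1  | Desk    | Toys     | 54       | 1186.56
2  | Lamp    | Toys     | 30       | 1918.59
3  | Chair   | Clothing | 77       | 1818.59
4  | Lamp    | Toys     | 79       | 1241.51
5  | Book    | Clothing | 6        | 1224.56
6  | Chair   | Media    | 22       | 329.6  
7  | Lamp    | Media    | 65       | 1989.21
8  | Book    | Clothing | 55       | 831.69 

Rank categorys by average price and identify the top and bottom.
SELECT category, AVG(price)
FROM sales
GROUP BY category
ORDER BY AVG(price)

All groups:
  Media: 1159.41
  Clothing: 1291.61
  Toys: 1448.89

Highest: Toys (1448.89)
Lowest: Media (1159.41)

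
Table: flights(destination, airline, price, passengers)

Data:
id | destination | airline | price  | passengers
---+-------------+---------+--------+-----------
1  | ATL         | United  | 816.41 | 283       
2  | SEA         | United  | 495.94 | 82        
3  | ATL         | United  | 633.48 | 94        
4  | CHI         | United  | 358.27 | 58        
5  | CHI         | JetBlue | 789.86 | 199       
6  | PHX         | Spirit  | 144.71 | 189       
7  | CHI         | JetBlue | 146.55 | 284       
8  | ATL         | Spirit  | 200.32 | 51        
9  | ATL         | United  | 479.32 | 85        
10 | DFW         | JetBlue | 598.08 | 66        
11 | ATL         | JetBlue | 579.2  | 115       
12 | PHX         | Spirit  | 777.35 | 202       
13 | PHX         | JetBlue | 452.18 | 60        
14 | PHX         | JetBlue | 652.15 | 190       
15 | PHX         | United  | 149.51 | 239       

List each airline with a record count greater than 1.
SELECT airline, COUNT(*) as cnt
FROM flights
GROUP BY airline
HAVING COUNT(*) > 1

Result:
  JetBlue: 6
  Spirit: 3
  United: 6

Note: HAVING filters groups after aggregation, WHERE filters rows before.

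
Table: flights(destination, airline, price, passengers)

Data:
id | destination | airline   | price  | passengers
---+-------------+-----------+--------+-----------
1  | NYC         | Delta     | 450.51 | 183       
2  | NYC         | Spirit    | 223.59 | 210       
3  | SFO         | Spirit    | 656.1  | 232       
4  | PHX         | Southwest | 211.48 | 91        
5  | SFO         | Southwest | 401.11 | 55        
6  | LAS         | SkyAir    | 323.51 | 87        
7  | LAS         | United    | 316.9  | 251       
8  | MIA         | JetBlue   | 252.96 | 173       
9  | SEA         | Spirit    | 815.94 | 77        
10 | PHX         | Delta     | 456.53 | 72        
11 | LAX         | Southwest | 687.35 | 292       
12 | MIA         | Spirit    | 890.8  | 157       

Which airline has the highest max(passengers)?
SELECT airline, MAX(passengers) as val
FROM flights
GROUP BY airline
ORDER BY val DESC
LIMIT 1

Result: Southwest with max(passengers) = 292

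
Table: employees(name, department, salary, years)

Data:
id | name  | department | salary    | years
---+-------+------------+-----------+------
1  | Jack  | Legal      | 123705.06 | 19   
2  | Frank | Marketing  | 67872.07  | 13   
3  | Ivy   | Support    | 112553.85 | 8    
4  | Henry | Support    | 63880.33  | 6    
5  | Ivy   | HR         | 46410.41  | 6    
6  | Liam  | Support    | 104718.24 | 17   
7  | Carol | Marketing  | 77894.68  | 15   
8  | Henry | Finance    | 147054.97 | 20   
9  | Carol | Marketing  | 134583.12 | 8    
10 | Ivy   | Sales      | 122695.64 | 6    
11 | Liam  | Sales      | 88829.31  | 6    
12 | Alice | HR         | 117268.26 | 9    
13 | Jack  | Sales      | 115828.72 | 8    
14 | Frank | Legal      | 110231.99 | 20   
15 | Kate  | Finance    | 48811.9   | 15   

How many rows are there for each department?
SELECT department, COUNT(*) as count
FROM employees
GROUP BY department

Result:
  Finance: 2
  HR: 2
  Legal: 2
  Marketing: 3
  Sales: 3
  Support: 3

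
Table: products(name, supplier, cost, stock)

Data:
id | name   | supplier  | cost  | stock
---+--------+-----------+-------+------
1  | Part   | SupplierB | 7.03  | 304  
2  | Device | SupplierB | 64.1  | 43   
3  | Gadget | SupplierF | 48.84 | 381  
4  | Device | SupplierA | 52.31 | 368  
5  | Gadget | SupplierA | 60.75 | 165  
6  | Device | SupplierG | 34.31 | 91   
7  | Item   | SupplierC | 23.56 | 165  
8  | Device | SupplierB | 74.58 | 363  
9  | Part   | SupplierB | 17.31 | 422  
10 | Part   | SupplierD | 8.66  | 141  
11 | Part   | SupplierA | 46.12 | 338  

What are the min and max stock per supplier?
SELECT supplier, MIN(stock), MAX(stock)
FROM products
GROUP BY supplier

Result:
  SupplierA: min=165, max=368
  SupplierB: min=43, max=422
  SupplierC: min=165, max=165
  SupplierD: min=141, max=141
  SupplierF: min=381, max=381
  SupplierG: min=91, max=91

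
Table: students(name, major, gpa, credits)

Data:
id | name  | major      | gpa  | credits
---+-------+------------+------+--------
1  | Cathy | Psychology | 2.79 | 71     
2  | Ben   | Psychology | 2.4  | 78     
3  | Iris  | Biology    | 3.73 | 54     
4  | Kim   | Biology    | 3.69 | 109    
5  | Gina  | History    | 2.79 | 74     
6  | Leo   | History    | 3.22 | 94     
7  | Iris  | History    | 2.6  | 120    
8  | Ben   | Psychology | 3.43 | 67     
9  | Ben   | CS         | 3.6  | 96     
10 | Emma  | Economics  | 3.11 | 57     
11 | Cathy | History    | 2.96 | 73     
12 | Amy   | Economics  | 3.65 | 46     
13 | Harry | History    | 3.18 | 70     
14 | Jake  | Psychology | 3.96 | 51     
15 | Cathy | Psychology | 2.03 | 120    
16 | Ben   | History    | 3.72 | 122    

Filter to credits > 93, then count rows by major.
SELECT major, COUNT(*)
FROM students
WHERE credits > 93
GROUP BY major

Note: WHERE filters rows before grouping.

Result:
  Biology: 1
  CS: 1
  History: 3
  Psychology: 1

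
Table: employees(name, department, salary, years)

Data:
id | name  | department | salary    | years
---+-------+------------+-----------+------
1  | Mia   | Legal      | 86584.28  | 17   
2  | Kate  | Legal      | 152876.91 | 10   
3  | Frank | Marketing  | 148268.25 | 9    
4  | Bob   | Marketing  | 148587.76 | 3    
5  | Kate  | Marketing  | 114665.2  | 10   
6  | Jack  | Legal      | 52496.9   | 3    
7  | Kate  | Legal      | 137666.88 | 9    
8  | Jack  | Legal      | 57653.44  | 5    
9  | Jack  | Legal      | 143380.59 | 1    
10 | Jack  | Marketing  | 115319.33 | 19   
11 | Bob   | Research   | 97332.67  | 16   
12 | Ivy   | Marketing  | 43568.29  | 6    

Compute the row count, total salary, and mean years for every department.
SELECT department,
       COUNT(*) as cnt,
       SUM(salary) as total_salary,
       AVG(years) as avg_years
FROM employees
GROUP BY department

Result:
  Legal: 6 records, 630659.00 total salary, 7.50 avg years
  Marketing: 5 records, 570408.83 total salary, 9.40 avg years
  Research: 1 records, 97332.67 total salary, 16.00 avg years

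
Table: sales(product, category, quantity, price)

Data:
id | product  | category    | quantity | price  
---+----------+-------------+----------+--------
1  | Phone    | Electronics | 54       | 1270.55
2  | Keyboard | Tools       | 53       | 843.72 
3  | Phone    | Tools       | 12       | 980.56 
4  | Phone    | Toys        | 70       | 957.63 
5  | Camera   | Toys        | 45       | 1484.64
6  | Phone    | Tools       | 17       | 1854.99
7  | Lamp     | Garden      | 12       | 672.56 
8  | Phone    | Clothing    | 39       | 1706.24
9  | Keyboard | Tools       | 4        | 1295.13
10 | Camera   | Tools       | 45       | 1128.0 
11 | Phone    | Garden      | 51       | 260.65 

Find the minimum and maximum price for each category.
SELECT category, MIN(price), MAX(price)
FROM sales
GROUP BY category

Result:
  Clothing: min=1706.24, max=1706.24
  Electronics: min=1270.55, max=1270.55
  Garden: min=260.65, max=672.56
  Tools: min=843.72, max=1854.99
  Toys: min=957.63, max=1484.64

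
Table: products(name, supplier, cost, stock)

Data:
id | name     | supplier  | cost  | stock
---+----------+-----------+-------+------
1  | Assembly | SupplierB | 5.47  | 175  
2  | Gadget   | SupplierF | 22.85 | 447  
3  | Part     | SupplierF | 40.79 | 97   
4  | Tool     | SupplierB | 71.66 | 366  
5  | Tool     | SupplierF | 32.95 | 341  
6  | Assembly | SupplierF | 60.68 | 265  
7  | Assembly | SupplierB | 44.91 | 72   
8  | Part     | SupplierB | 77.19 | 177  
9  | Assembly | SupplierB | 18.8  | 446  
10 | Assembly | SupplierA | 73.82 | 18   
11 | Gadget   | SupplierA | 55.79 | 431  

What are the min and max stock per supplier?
SELECT supplier, MIN(stock), MAX(stock)
FROM products
GROUP BY supplier

Result:
  SupplierA: min=18, max=431
  SupplierB: min=72, max=446
  SupplierF: min=97, max=447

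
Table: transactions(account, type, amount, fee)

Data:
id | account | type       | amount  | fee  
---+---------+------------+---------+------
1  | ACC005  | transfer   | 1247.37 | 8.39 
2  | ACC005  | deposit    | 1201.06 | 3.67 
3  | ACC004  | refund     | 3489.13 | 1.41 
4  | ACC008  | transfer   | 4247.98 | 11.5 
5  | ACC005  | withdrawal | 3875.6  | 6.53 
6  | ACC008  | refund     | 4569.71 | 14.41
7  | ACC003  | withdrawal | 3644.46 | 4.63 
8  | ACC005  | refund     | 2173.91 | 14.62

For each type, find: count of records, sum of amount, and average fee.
SELECT type,
       COUNT(*) as cnt,
       SUM(amount) as total_amount,
       AVG(fee) as avg_fee
FROM transactions
GROUP BY type

Result:
  deposit: 1 records, 1201.06 total amount, 3.67 avg fee
  refund: 3 records, 10232.75 total amount, 10.15 avg fee
  transfer: 2 records, 5495.35 total amount, 9.95 avg fee
  withdrawal: 2 records, 7520.06 total amount, 5.58 avg fee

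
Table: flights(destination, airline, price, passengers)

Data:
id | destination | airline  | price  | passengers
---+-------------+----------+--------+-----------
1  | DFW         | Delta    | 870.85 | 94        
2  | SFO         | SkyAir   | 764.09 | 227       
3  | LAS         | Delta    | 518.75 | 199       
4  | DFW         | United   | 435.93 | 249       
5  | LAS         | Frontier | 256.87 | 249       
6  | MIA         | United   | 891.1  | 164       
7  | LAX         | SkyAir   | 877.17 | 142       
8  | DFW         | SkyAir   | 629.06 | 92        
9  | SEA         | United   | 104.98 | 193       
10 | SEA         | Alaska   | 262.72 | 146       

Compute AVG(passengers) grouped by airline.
SELECT airline, AVG(passengers) as result
FROM flights
GROUP BY airline

Result:
  Alaska: 146.00
  Delta: 146.50
  Frontier: 249.00
  SkyAir: 153.67
  United: 202.00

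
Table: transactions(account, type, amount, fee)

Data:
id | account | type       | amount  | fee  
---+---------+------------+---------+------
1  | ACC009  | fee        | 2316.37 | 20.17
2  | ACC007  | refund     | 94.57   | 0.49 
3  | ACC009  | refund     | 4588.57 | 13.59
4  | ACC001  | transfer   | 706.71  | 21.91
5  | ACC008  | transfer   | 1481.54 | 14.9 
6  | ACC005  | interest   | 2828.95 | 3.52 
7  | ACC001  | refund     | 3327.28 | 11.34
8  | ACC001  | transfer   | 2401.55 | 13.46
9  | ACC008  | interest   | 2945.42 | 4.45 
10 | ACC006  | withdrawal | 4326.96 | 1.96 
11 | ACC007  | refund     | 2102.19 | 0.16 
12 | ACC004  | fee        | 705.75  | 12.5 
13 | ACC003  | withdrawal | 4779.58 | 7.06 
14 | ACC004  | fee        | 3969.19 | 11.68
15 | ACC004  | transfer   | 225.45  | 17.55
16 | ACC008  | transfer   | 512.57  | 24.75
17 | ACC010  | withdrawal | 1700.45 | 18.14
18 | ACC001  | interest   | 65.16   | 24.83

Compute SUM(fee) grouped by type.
SELECT type, SUM(fee) as result
FROM transactions
GROUP BY type

Result:
  fee: 44.35
  interest: 32.80
  refund: 25.58
  transfer: 92.57
  withdrawal: 27.16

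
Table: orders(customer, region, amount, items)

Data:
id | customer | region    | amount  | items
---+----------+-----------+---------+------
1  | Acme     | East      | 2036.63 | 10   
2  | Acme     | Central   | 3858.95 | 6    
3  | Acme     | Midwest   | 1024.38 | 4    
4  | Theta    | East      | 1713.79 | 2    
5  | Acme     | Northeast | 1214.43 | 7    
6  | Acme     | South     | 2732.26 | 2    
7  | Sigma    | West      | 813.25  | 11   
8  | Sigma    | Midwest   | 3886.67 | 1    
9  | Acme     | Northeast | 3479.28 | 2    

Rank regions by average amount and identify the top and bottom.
SELECT region, AVG(amount)
FROM orders
GROUP BY region
ORDER BY AVG(amount)

All groups:
  West: 813.25
  East: 1875.21
  Northeast: 2346.86
  Midwest: 2455.53
  South: 2732.26
  Central: 3858.95

Highest: Central (3858.95)
Lowest: West (813.25)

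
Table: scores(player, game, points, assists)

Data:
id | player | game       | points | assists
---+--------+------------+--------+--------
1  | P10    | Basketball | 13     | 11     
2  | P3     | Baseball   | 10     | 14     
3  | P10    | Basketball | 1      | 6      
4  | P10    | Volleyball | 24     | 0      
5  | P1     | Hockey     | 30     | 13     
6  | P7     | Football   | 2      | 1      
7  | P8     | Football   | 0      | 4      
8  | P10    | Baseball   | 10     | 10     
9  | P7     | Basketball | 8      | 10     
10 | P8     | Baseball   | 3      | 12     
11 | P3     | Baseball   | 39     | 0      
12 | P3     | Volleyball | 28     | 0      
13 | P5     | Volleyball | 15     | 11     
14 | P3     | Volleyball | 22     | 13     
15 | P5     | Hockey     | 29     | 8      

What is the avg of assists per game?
SELECT game, AVG(assists) as result
FROM scores
GROUP BY game

Result:
  Baseball: 9.00
  Basketball: 9.00
  Football: 2.50
  Hockey: 10.50
  Volleyball: 6.00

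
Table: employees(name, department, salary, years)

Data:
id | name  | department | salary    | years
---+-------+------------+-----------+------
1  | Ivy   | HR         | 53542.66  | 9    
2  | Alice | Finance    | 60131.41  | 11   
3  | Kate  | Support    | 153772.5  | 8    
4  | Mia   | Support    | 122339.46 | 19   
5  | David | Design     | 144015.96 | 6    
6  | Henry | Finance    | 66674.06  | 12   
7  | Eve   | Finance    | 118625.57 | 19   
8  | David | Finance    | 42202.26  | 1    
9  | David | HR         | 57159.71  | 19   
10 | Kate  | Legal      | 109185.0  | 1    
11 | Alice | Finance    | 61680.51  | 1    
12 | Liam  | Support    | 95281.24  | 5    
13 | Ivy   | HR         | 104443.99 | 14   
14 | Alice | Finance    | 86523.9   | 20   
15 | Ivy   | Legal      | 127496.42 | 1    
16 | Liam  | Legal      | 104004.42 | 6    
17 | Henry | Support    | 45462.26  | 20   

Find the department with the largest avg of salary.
SELECT department, AVG(salary) as val
FROM employees
GROUP BY department
ORDER BY val DESC
LIMIT 1

Result: Design with avg(salary) = 144015.96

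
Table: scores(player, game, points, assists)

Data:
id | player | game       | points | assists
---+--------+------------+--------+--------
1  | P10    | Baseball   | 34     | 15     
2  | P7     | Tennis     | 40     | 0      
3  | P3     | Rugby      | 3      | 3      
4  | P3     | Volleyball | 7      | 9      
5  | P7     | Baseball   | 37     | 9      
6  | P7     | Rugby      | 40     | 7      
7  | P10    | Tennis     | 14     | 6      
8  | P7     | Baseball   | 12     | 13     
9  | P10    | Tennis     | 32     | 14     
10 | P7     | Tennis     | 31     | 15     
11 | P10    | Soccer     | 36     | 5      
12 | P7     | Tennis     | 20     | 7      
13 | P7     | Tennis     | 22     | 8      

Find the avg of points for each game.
SELECT game, AVG(points) as result
FROM scores
GROUP BY game

Result:
  Baseball: 27.67
  Rugby: 21.50
  Soccer: 36.00
  Tennis: 26.50
  Volleyball: 7.00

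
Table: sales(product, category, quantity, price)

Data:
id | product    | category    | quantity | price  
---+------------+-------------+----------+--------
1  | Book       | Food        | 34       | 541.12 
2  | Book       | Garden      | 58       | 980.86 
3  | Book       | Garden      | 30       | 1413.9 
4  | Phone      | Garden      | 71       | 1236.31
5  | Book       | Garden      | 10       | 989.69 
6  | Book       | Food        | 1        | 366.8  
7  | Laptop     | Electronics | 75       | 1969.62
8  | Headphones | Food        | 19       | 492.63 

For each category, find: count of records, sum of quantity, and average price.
SELECT category,
       COUNT(*) as cnt,
       SUM(quantity) as total_quantity,
       AVG(price) as avg_price
FROM sales
GROUP BY category

Result:
  Electronics: 1 records, 75 total quantity, 1969.62 avg price
  Food: 3 records, 54 total quantity, 466.85 avg price
  Garden: 4 records, 169 total quantity, 1155.19 avg price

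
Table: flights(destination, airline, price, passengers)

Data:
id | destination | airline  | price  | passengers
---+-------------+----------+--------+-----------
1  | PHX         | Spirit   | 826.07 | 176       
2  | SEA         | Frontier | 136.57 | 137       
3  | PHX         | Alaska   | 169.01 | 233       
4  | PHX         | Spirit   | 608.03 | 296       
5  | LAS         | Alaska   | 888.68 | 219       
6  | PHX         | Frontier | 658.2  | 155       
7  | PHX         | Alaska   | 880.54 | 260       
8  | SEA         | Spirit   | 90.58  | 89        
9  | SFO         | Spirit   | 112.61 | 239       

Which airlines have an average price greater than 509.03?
SELECT airline, AVG(price)
FROM flights
GROUP BY airline
HAVING AVG(price) > 509.03

Result:
  Alaska: avg=646.08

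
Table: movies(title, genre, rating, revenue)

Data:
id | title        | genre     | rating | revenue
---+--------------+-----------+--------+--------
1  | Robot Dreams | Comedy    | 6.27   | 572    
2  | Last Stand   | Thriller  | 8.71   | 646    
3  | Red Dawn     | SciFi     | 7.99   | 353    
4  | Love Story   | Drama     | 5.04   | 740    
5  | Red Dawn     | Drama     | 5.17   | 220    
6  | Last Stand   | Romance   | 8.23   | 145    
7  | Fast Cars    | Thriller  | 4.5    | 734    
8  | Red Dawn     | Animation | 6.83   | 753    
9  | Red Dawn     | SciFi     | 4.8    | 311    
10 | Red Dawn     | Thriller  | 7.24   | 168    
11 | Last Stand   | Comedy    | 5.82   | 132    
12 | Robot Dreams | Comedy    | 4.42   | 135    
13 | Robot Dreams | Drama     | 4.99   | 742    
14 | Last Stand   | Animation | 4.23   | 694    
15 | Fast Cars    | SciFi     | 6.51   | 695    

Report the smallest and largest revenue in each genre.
SELECT genre, MIN(revenue), MAX(revenue)
FROM movies
GROUP BY genre

Result:
  Animation: min=694, max=753
  Comedy: min=132, max=572
  Drama: min=220, max=742
  Romance: min=145, max=145
  SciFi: min=311, max=695
  Thriller: min=168, max=734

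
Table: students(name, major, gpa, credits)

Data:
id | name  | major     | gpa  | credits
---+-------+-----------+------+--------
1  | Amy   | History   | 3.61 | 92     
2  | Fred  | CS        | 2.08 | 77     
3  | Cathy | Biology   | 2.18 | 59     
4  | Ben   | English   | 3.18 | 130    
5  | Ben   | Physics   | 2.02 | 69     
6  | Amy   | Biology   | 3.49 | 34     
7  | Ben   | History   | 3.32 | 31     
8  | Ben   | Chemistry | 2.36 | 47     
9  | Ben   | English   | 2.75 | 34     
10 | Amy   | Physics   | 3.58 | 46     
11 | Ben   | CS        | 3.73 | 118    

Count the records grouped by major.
SELECT major, COUNT(*) as count
FROM students
GROUP BY major

Result:
  Biology: 2
  CS: 2
  Chemistry: 1
  English: 2
  History: 2
  Physics: 2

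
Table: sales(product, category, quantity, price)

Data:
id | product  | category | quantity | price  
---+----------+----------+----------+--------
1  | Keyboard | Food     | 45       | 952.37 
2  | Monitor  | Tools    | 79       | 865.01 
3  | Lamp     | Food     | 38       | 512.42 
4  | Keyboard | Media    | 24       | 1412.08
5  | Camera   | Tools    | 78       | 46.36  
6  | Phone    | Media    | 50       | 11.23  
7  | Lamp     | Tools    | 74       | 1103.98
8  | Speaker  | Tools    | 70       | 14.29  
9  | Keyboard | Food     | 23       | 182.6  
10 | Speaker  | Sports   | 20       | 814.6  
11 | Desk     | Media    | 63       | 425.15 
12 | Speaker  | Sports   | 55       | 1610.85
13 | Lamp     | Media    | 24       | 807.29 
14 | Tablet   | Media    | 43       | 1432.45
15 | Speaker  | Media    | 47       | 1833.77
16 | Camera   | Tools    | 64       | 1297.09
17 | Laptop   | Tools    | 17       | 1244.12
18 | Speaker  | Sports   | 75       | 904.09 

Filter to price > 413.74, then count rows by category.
SELECT category, COUNT(*)
FROM sales
WHERE price > 413.74
GROUP BY category

Note: WHERE filters rows before grouping.

Result:
  Food: 2
  Media: 5
  Sports: 3
  Tools: 4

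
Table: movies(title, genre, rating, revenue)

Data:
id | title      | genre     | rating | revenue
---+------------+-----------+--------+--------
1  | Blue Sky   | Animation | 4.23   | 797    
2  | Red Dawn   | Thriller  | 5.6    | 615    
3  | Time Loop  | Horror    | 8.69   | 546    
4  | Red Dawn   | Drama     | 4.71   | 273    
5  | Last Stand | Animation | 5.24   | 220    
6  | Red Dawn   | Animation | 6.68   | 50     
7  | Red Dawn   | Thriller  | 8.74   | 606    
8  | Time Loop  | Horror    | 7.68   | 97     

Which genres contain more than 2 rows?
SELECT genre, COUNT(*) as cnt
FROM movies
GROUP BY genre
HAVING COUNT(*) > 2

Result:
  Animation: 3

Note: HAVING filters groups after aggregation, WHERE filters rows before.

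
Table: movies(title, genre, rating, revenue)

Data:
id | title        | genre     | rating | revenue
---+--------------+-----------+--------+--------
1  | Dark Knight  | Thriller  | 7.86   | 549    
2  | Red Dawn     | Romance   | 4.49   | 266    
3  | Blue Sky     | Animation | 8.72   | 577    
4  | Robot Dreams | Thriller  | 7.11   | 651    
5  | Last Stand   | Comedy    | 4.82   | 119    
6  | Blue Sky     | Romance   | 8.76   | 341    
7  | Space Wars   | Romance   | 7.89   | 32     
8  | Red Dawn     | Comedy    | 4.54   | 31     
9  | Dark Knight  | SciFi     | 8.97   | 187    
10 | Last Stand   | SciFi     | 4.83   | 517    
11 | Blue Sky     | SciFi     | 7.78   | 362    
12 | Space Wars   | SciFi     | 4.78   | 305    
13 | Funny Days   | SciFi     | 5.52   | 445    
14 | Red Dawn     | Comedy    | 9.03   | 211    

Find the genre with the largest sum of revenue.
SELECT genre, SUM(revenue) as val
FROM movies
GROUP BY genre
ORDER BY val DESC
LIMIT 1

Result: SciFi with sum(revenue) = 1816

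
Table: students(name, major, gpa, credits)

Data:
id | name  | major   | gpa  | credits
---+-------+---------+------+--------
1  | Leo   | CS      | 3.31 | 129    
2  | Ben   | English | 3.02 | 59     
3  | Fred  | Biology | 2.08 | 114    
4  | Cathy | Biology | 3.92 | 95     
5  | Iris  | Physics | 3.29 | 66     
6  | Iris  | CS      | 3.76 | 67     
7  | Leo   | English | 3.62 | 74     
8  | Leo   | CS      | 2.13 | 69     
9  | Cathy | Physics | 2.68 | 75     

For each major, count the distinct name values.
SELECT major, COUNT(DISTINCT name)
FROM students
GROUP BY major

Result:
  Biology: 2 distinct
  CS: 2 distinct
  English: 2 distinct
  Physics: 2 distinct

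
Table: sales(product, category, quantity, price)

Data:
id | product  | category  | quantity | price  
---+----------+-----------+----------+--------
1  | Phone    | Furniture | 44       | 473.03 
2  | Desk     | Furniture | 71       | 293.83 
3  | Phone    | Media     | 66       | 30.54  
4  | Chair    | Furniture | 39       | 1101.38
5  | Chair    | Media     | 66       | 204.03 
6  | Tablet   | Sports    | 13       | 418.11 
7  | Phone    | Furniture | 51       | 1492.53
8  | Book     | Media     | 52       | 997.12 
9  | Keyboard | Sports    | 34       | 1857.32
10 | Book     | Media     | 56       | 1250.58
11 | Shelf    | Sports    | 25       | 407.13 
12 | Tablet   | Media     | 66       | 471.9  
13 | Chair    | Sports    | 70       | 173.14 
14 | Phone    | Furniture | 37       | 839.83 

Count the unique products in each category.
SELECT category, COUNT(DISTINCT product)
FROM sales
GROUP BY category

Result:
  Furniture: 3 distinct
  Media: 4 distinct
  Sports: 4 distinct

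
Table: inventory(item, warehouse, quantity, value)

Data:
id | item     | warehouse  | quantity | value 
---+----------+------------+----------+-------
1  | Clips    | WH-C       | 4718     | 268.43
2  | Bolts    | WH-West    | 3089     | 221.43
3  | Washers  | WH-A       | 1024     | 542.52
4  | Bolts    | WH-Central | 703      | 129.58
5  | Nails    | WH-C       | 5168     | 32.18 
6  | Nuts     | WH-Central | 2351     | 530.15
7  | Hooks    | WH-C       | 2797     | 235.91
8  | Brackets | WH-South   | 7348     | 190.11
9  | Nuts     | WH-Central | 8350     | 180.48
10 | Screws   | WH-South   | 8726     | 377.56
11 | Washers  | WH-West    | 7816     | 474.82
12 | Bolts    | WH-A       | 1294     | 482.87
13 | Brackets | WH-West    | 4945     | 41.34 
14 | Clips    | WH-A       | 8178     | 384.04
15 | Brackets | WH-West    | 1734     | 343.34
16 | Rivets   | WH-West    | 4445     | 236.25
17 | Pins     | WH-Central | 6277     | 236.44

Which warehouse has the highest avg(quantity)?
SELECT warehouse, AVG(quantity) as val
FROM inventory
GROUP BY warehouse
ORDER BY val DESC
LIMIT 1

Result: WH-South with avg(quantity) = 8037.00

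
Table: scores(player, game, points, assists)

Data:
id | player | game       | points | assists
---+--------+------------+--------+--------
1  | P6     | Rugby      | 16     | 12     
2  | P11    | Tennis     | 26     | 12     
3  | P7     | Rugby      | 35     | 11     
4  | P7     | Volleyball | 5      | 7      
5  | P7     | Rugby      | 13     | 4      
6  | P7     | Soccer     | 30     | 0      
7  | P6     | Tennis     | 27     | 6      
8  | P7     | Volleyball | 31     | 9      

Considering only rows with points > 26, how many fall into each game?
SELECT game, COUNT(*)
FROM scores
WHERE points > 26
GROUP BY game

Note: WHERE filters rows before grouping.

Result:
  Rugby: 1
  Soccer: 1
  Tennis: 1
  Volleyball: 1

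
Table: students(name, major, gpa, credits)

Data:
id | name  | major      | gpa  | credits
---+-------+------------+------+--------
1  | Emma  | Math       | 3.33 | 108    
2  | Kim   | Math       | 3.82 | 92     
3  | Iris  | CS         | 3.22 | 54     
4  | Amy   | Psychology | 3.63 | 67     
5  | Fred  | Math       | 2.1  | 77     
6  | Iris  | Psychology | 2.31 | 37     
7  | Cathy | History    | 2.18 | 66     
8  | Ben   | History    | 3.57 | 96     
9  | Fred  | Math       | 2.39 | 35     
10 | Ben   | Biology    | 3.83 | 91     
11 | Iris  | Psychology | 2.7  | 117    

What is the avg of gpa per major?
SELECT major, AVG(gpa) as result
FROM students
GROUP BY major

Result:
  Biology: 3.83
  CS: 3.22
  History: 2.88
  Math: 2.91
  Psychology: 2.88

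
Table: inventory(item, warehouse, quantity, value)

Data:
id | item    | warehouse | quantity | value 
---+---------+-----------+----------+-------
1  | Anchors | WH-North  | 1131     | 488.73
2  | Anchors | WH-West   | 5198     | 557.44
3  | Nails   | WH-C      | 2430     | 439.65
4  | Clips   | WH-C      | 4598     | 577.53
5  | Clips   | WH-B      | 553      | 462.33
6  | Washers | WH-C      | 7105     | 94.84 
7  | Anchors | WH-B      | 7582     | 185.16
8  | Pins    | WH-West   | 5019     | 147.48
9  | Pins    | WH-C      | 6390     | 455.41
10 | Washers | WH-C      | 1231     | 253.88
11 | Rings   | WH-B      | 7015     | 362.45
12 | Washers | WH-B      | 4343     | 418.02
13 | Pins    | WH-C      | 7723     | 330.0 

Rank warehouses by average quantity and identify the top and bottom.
SELECT warehouse, AVG(quantity)
FROM inventory
GROUP BY warehouse
ORDER BY AVG(quantity)

All groups:
  WH-North: 1131.00
  WH-B: 4873.25
  WH-C: 4912.83
  WH-West: 5108.50

Highest: WH-West (5108.50)
Lowest: WH-North (1131.00)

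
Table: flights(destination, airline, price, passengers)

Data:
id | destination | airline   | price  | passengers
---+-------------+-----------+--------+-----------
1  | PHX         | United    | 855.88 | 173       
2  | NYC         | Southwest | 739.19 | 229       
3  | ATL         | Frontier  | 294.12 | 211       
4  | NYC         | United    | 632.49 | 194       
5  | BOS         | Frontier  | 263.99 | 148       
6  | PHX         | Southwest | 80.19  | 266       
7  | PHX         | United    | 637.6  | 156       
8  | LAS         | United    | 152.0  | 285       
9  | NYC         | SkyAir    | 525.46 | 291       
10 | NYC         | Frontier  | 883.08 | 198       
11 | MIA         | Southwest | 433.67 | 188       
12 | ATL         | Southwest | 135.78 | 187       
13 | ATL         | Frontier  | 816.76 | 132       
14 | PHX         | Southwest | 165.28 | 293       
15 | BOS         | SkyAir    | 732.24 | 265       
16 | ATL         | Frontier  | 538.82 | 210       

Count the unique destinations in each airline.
SELECT airline, COUNT(DISTINCT destination)
FROM flights
GROUP BY airline

Result:
  Frontier: 3 distinct
  SkyAir: 2 distinct
  Southwest: 4 distinct
  United: 3 distinct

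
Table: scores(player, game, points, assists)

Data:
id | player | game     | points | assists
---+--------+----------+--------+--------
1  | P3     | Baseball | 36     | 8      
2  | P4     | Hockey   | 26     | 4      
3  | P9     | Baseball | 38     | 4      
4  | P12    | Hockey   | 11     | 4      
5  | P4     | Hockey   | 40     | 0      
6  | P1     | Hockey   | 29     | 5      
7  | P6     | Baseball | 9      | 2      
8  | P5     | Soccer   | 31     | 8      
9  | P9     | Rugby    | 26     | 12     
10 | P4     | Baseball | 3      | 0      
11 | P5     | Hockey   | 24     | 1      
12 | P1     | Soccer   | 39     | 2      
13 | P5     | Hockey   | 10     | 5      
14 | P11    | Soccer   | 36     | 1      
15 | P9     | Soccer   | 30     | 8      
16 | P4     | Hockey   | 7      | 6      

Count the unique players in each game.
SELECT game, COUNT(DISTINCT player)
FROM scores
GROUP BY game

Result:
  Baseball: 4 distinct
  Hockey: 4 distinct
  Rugby: 1 distinct
  Soccer: 4 distinct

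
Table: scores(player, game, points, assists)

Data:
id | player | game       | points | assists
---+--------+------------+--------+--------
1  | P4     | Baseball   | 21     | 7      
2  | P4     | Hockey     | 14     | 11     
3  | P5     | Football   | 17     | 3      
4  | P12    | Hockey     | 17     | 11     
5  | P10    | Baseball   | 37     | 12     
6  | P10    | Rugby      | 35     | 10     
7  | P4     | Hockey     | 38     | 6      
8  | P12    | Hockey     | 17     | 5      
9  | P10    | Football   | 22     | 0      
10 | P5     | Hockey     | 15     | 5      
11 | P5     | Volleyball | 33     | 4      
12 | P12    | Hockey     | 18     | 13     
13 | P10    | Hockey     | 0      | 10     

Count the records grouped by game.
SELECT game, COUNT(*) as count
FROM scores
GROUP BY game

Result:
  Baseball: 2
  Football: 2
  Hockey: 7
  Rugby: 1
  Volleyball: 1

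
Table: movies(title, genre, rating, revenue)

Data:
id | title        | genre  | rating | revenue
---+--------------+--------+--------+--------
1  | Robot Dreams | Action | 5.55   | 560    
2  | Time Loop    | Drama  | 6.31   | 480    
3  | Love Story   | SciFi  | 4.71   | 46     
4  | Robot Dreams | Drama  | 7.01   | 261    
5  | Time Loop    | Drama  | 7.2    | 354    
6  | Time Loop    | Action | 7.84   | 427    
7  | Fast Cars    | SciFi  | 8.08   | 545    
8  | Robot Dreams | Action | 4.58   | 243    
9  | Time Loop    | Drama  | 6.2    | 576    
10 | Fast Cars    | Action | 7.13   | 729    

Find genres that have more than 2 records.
SELECT genre, COUNT(*) as cnt
FROM movies
GROUP BY genre
HAVING COUNT(*) > 2

Result:
  Action: 4
  Drama: 4

Note: HAVING filters groups after aggregation, WHERE filters rows before.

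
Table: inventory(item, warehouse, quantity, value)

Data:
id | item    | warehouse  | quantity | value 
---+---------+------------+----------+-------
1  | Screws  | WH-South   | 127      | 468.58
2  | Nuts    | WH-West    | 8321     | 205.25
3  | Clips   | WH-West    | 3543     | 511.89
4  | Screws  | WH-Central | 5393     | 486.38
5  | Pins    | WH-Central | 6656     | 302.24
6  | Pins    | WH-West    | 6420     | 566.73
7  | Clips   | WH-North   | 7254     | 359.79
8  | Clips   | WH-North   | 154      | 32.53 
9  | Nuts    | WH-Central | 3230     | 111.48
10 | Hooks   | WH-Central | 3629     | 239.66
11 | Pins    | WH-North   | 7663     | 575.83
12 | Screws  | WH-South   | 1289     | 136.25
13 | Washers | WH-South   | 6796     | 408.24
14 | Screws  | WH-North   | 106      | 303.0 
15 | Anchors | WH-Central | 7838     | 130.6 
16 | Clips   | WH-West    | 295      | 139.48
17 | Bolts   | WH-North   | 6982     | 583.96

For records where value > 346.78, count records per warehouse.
SELECT warehouse, COUNT(*)
FROM inventory
WHERE value > 346.78
GROUP BY warehouse

Note: WHERE filters rows before grouping.

Result:
  WH-Central: 1
  WH-North: 3
  WH-South: 2
  WH-West: 2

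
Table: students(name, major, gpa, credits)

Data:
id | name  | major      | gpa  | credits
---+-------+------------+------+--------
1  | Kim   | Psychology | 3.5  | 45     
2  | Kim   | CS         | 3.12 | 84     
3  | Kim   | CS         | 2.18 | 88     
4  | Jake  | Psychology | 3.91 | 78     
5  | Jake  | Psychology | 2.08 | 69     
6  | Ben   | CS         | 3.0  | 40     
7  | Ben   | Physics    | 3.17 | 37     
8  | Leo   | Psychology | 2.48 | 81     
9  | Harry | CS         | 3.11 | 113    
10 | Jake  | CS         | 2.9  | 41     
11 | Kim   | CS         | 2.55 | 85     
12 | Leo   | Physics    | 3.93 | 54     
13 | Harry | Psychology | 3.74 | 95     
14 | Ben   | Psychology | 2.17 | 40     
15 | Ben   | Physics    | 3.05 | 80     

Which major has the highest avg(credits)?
SELECT major, AVG(credits) as val
FROM students
GROUP BY major
ORDER BY val DESC
LIMIT 1

Result: CS with avg(credits) = 75.17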